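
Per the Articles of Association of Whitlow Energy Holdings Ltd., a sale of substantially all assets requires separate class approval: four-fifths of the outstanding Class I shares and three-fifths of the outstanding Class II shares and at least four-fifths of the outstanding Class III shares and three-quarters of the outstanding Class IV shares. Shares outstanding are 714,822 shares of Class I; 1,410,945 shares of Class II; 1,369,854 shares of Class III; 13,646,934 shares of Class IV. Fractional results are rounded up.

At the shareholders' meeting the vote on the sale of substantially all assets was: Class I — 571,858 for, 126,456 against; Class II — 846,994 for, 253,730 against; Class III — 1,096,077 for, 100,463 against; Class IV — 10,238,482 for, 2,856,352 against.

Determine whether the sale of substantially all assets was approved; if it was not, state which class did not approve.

Approved — every class gave the required vote.

Class I: 4/5 of 714822 = 571857.60, rounded up to 571858; 571,858 required, 571,858 in favor — approved.
Class II: 3/5 of 1410945 = 846567; 846,567 required, 846,994 in favor — approved.
Class III: 4/5 of 1369854 = 1095883.20, rounded up to 1095884; 1,095,884 required, 1,096,077 in favor — approved.
Class IV: 3/4 of 13646934 = 10235200.50, rounded up to 10235201; 10,235,201 required, 10,238,482 in favor — approved.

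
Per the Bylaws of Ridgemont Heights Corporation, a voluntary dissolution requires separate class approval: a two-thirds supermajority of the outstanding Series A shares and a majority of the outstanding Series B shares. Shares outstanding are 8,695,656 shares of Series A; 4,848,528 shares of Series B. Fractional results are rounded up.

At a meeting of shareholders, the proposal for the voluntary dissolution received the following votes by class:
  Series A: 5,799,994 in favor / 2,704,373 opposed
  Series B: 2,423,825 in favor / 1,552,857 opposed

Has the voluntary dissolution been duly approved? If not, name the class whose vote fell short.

Not approved — the Series B shares did not give the required vote.

Series A: 2/3 of 8695656 = 5797104; 5,797,104 required, 5,799,994 in favor — approved.
Series B: a majority of 4848528 is 2424265; 2,424,265 required, 2,423,825 in favor — not approved.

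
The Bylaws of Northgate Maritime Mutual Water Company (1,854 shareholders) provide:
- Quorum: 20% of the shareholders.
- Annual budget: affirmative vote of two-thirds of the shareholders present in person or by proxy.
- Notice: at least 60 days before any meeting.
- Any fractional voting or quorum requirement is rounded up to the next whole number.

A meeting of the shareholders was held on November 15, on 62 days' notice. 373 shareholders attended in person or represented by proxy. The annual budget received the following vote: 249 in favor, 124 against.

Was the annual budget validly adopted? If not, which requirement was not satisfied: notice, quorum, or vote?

Valid — all requirements satisfied.

Notice: 62 days given; 60 required. Satisfied.
Quorum: 20% of 1,854 = 370.80, rounded up to 371; 373 present. Satisfied.
Vote: requires two-thirds of those present (373); 2/3 of 373 = 248.67, rounded up to 249, so 249 needed; 249 in favor. Satisfied.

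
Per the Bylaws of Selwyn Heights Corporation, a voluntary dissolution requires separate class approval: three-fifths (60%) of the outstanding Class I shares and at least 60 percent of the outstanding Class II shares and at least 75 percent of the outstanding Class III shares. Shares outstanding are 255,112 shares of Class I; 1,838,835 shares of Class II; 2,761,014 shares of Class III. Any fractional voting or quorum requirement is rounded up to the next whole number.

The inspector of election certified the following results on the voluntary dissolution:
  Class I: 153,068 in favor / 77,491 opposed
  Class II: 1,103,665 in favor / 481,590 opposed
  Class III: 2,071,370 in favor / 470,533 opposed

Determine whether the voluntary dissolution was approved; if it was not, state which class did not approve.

Approved — every class gave the required vote.

Class I: 3/5 of 255112 = 153067.20, rounded up to 153068; 153,068 required, 153,068 in favor — approved.
Class II: 3/5 of 1838835 = 1103301; 1,103,301 required, 1,103,665 in favor — approved.
Class III: 3/4 of 2761014 = 2070760.50, rounded up to 2070761; 2,070,761 required, 2,071,370 in favor — approved.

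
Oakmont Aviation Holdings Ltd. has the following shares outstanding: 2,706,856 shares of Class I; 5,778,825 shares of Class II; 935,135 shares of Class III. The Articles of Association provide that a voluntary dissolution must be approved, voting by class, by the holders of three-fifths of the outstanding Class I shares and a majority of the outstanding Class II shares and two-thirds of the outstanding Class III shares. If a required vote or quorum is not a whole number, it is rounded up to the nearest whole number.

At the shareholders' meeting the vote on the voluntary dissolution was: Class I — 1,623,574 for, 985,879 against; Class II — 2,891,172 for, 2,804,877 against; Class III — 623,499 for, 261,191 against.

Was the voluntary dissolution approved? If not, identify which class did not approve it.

Class I: 3/5 of 2706856 = 1624113.60, rounded up to 1624114; 1,624,114 required, 1,623,574 in favor — not approved.
Class II: a majority of 5778825 is 2889413; 2,889,413 required, 2,891,172 in favor — approved.
Class III: 2/3 of 935135 = 623423.33, rounded up to 623424; 623,424 required, 623,499 in favor — approved.

Not approved — the Class I shares did not give the required vote.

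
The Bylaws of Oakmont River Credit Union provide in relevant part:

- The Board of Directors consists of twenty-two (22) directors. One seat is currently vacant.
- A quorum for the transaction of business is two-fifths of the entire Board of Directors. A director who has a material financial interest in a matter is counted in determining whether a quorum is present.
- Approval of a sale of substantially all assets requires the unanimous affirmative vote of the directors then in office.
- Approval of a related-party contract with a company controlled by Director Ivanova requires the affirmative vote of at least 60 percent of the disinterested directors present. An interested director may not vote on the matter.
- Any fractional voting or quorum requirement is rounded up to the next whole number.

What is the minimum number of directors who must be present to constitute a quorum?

9

2/5 of 22 = 8.80, rounded up to 9.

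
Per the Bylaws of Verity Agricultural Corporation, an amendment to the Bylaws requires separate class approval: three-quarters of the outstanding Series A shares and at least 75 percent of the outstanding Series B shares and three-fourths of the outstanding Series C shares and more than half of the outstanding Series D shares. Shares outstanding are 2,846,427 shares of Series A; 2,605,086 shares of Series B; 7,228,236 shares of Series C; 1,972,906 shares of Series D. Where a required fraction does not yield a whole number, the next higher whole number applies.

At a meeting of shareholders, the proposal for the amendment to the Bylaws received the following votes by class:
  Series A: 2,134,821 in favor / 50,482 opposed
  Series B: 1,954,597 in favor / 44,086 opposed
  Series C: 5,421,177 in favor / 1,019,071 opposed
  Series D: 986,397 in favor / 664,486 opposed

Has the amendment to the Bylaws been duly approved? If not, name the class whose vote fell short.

Not approved — the Series D shares did not give the required vote.

Series A: 3/4 of 2846427 = 2134820.25, rounded up to 2134821; 2,134,821 required, 2,134,821 in favor — approved.
Series B: 3/4 of 2605086 = 1953814.50, rounded up to 1953815; 1,953,815 required, 1,954,597 in favor — approved.
Series C: 3/4 of 7228236 = 5421177; 5,421,177 required, 5,421,177 in favor — approved.
Series D: a majority of 1972906 is 986454; 986,454 required, 986,397 in favor — not approved.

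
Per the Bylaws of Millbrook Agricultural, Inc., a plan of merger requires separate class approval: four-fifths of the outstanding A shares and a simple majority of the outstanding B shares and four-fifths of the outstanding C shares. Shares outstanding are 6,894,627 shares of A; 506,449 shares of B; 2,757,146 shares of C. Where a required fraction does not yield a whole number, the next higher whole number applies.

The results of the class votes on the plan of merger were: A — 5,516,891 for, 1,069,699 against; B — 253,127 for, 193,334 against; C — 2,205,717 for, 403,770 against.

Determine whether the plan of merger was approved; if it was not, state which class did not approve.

A: 4/5 of 6894627 = 5515701.60, rounded up to 5515702; 5,515,702 required, 5,516,891 in favor — approved.
B: a majority of 506449 is 253225; 253,225 required, 253,127 in favor — not approved.
C: 4/5 of 2757146 = 2205716.80, rounded up to 2205717; 2,205,717 required, 2,205,717 in favor — approved.

Not approved — the B shares did not give the required vote.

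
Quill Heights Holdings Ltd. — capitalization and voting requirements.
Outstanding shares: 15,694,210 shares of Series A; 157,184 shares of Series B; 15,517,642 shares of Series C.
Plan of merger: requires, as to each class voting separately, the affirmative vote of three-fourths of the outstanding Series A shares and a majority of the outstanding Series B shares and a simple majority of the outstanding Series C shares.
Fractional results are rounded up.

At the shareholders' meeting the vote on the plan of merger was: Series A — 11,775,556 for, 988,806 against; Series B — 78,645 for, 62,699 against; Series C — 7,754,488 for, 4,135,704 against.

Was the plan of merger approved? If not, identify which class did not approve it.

Series A: 3/4 of 15694210 = 11770657.50, rounded up to 11770658; 11,770,658 required, 11,775,556 in favor — approved.
Series B: a majority of 157184 is 78593; 78,593 required, 78,645 in favor — approved.
Series C: a majority of 15517642 is 7758822; 7,758,822 required, 7,754,488 in favor — not approved.

Not approved — the Series C shares did not give the required vote.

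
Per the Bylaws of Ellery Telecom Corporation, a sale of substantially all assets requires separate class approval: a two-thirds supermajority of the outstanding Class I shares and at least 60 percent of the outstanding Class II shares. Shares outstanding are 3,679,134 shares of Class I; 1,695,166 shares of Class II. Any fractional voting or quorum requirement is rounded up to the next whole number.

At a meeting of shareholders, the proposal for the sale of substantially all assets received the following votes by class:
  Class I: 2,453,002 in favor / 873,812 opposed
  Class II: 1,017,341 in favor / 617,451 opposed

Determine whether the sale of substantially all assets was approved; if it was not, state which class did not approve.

Class I: 2/3 of 3679134 = 2452756; 2,452,756 required, 2,453,002 in favor — approved.
Class II: 3/5 of 1695166 = 1017099.60, rounded up to 1017100; 1,017,100 required, 1,017,341 in favor — approved.

Approved — every class gave the required vote.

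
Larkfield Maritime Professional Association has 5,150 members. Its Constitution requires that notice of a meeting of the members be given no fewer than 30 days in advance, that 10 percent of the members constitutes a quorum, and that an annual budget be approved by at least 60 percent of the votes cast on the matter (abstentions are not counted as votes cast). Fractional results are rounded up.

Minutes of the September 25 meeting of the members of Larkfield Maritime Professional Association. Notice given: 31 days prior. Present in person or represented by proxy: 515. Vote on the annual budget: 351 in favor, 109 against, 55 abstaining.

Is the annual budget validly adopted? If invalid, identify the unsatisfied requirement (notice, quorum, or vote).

Valid — all requirements satisfied.

Notice: 31 days given; 30 required. Satisfied.
Quorum: 10% of 5,150 = 515; 515 present. Satisfied.
Vote: requires three-fifths of the votes cast (515 − 55 abstaining = 460); 3/5 of 460 = 276, so 276 needed; 351 in favor. Satisfied.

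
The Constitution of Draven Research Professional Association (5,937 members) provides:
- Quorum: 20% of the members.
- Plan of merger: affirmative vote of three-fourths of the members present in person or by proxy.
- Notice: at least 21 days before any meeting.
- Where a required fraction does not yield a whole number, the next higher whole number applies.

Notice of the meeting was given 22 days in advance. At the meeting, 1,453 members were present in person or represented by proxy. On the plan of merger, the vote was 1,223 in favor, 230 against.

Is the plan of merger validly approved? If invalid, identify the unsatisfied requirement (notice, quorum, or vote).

Notice: 22 days given; 21 required. Satisfied.
Quorum: 20% of 5,937 = 1,187.40, rounded up to 1,188; 1,453 present. Satisfied.
Vote: requires three-fourths of those present (1,453); 3/4 of 1453 = 1089.75, rounded up to 1090, so 1,090 needed; 1,223 in favor. Satisfied.

Valid — all requirements satisfied.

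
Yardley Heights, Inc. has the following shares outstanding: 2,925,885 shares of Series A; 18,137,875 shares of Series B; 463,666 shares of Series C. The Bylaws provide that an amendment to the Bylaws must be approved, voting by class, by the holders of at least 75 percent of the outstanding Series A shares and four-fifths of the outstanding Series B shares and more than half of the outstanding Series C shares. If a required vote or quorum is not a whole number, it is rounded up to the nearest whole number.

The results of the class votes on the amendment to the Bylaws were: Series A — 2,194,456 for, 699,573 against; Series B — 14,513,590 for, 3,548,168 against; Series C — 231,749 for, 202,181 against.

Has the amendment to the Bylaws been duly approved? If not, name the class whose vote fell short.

Series A: 3/4 of 2925885 = 2194413.75, rounded up to 2194414; 2,194,414 required, 2,194,456 in favor — approved.
Series B: 4/5 of 18137875 = 14510300; 14,510,300 required, 14,513,590 in favor — approved.
Series C: a majority of 463666 is 231834; 231,834 required, 231,749 in favor — not approved.

Not approved — the Series C shares did not give the required vote.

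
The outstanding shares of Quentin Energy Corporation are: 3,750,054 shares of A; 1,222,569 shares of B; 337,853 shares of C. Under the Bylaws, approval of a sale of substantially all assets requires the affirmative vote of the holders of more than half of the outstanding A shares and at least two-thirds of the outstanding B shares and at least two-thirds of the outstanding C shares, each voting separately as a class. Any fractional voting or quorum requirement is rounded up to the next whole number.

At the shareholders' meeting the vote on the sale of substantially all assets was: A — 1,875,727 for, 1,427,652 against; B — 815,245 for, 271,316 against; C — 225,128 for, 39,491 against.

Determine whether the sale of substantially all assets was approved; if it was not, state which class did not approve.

Not approved — the C shares did not give the required vote.

A: a majority of 3750054 is 1875028; 1,875,028 required, 1,875,727 in favor — approved.
B: 2/3 of 1222569 = 815046; 815,046 required, 815,245 in favor — approved.
C: 2/3 of 337853 = 225235.33, rounded up to 225236; 225,236 required, 225,128 in favor — not approved.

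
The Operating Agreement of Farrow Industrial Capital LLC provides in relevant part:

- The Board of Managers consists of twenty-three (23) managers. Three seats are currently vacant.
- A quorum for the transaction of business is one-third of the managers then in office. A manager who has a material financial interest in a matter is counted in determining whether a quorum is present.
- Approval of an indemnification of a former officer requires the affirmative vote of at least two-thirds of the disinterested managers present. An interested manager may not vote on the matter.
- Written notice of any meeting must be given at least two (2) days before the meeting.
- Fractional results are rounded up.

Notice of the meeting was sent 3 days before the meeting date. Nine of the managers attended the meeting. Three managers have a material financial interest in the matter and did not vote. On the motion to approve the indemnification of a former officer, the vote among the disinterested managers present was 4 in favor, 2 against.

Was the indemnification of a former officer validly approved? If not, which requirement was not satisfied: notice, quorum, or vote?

Valid — all requirements satisfied.

Notice: 3 days given; 2 required (3 ≥ 2). Satisfied.
Quorum: 9 present (interested managers count toward quorum); quorum is 7. Satisfied.
Vote: the indemnification of a former officer requires two-thirds of the disinterested managers present (9 − 3 = 6). 2/3 of 6 = 4, so 4 affirmative votes are needed; 4 voted in favor. Satisfied.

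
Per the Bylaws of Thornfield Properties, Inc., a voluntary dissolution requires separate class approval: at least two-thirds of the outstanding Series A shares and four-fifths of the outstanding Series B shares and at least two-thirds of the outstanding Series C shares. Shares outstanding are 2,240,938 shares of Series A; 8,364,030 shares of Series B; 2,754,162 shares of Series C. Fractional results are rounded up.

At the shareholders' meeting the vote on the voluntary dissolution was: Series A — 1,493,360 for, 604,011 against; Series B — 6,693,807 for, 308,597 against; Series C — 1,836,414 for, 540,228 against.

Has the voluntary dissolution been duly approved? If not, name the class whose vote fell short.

Not approved — the Series A shares did not give the required vote.

Series A: 2/3 of 2240938 = 1493958.67, rounded up to 1493959; 1,493,959 required, 1,493,360 in favor — not approved.
Series B: 4/5 of 8364030 = 6691224; 6,691,224 required, 6,693,807 in favor — approved.
Series C: 2/3 of 2754162 = 1836108; 1,836,108 required, 1,836,414 in favor — approved.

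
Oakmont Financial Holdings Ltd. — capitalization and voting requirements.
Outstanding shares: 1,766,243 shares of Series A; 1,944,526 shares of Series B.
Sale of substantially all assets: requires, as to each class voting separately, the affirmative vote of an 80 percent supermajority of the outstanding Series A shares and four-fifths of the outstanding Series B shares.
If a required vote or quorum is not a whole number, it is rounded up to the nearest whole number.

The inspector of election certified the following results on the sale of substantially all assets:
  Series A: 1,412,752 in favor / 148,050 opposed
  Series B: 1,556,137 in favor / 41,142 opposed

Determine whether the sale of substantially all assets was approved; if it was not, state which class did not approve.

Not approved — the Series A shares did not give the required vote.

Series A: 4/5 of 1766243 = 1412994.40, rounded up to 1412995; 1,412,995 required, 1,412,752 in favor — not approved.
Series B: 4/5 of 1944526 = 1555620.80, rounded up to 1555621; 1,555,621 required, 1,556,137 in favor — approved.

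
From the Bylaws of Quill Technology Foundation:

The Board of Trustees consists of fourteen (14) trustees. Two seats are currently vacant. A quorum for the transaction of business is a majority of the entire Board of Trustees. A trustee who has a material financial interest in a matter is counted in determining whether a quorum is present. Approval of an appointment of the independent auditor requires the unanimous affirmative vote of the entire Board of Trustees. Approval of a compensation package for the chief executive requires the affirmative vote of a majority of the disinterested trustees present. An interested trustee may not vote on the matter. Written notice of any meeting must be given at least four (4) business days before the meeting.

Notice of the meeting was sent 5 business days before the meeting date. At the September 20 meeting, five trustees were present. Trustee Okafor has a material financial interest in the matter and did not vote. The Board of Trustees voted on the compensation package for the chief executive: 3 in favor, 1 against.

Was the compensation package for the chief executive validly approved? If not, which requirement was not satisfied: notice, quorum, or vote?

Notice: 5 business days given; 4 required (5 ≥ 4). Satisfied.
Quorum: 5 present (interested trustees count toward quorum); quorum is 8. Not satisfied.
Vote: the compensation package for the chief executive requires a majority of the disinterested trustees present (5 − 1 = 4). A majority of 4 is 3, so 3 affirmative votes are needed; 3 voted in favor. Satisfied. (Moot — without a quorum no business can be validly transacted.)

Invalid — quorum requirement not satisfied.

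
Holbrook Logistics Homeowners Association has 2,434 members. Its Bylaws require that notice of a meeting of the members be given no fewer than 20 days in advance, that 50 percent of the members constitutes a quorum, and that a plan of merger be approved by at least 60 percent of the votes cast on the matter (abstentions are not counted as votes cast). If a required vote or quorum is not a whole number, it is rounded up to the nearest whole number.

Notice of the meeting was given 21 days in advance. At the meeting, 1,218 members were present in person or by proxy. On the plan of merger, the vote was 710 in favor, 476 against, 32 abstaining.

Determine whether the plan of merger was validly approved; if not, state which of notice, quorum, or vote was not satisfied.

Notice: 21 days given; 20 required. Satisfied.
Quorum: 50% of 2,434 = 1,217; 1,218 present. Satisfied.
Vote: requires three-fifths of the votes cast (1,218 − 32 abstaining = 1,186); 3/5 of 1186 = 711.60, rounded up to 712, so 712 needed; 710 in favor. Not satisfied.

Invalid — vote requirement not satisfied.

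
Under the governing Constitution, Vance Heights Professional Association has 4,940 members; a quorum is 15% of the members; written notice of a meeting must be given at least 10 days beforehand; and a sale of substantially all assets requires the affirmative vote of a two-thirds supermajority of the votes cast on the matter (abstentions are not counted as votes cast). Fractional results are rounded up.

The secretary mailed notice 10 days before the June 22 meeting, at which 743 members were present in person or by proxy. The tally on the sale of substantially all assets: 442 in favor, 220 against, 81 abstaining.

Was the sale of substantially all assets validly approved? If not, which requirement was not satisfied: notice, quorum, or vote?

Notice: 10 days given; 10 required. Satisfied.
Quorum: 15% of 4,940 = 741; 743 present. Satisfied.
Vote: requires two-thirds of the votes cast (743 − 81 abstaining = 662); 2/3 of 662 = 441.33, rounded up to 442, so 442 needed; 442 in favor. Satisfied.

Valid — all requirements satisfied.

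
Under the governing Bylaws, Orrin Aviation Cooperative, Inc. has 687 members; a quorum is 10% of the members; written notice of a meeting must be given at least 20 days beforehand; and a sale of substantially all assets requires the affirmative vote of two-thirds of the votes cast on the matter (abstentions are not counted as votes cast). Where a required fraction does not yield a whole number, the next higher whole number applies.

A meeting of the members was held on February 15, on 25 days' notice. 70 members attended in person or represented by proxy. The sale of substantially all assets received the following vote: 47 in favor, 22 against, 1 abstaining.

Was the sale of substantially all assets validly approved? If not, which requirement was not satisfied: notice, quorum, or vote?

Notice: 25 days given; 20 required. Satisfied.
Quorum: 10% of 687 = 68.70, rounded up to 69; 70 present. Satisfied.
Vote: requires two-thirds of the votes cast (70 − 1 abstaining = 69); 2/3 of 69 = 46, so 46 needed; 47 in favor. Satisfied.

Valid — all requirements satisfied.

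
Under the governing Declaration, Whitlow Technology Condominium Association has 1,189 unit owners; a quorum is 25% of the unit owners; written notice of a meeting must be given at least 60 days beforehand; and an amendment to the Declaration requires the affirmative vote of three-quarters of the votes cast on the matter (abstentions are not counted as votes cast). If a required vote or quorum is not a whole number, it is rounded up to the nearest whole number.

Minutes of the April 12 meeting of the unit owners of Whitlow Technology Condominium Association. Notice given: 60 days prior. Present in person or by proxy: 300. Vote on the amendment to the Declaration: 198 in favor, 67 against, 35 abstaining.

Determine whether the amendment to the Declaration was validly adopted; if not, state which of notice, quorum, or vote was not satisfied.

Invalid — vote requirement not satisfied.

Notice: 60 days given; 60 required. Satisfied.
Quorum: 25% of 1,189 = 297.25, rounded up to 298; 300 present. Satisfied.
Vote: requires three-fourths of the votes cast (300 − 35 abstaining = 265); 3/4 of 265 = 198.75, rounded up to 199, so 199 needed; 198 in favor. Not satisfied.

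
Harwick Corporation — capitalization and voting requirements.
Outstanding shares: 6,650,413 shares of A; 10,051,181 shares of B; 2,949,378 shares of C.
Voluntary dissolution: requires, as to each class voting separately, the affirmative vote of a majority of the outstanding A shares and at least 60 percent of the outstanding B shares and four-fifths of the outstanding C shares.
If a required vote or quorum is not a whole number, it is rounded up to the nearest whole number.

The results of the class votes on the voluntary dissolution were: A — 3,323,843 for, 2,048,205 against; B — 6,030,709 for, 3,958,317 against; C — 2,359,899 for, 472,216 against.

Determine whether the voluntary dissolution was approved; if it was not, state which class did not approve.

Not approved — the A shares did not give the required vote.

A: a majority of 6650413 is 3325207; 3,325,207 required, 3,323,843 in favor — not approved.
B: 3/5 of 10051181 = 6030708.60, rounded up to 6030709; 6,030,709 required, 6,030,709 in favor — approved.
C: 4/5 of 2949378 = 2359502.40, rounded up to 2359503; 2,359,503 required, 2,359,899 in favor — approved.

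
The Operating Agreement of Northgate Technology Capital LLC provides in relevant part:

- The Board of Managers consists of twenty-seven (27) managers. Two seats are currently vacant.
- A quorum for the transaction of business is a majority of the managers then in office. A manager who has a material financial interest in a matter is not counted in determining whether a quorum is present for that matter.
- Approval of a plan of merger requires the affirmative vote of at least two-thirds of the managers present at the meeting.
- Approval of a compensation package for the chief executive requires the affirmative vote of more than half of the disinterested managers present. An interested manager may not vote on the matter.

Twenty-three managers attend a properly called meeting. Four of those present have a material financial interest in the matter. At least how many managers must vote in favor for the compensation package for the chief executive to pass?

10

The compensation package for the chief executive requires a majority of the disinterested managers present (23 − 4 = 19).
A majority of 19 is 10.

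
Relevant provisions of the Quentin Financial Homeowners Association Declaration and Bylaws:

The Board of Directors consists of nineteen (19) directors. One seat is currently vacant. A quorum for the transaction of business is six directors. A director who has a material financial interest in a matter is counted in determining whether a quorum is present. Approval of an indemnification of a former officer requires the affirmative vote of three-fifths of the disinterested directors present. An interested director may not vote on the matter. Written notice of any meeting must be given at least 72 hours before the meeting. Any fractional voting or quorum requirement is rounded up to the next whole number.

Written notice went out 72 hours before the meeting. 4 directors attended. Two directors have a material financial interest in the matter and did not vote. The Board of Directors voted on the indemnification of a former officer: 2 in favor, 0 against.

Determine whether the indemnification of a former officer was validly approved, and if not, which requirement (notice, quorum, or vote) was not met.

Notice: 72 hours given; 72 required (72 ≥ 72). Satisfied.
Quorum: 4 present (interested directors count toward quorum); quorum is 6. Not satisfied.
Vote: the indemnification of a former officer requires three-fifths of the disinterested directors present (4 − 2 = 2). 3/5 of 2 = 1.20, rounded up to 2, so 2 affirmative votes are needed; 2 voted in favor. Satisfied. (Moot — without a quorum no business can be validly transacted.)

Invalid — quorum requirement not satisfied.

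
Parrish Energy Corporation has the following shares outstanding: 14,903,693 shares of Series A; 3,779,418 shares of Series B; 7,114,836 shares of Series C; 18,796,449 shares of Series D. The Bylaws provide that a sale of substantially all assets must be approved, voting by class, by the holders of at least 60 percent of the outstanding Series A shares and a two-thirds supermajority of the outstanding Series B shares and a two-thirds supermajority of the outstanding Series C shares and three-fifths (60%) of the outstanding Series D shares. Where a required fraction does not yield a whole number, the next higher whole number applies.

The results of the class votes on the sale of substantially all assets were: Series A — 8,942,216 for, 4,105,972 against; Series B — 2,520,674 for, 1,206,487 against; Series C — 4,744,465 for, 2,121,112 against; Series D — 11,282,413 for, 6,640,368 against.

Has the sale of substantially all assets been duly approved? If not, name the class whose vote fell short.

Approved — every class gave the required vote.

Series A: 3/5 of 14903693 = 8942215.80, rounded up to 8942216; 8,942,216 required, 8,942,216 in favor — approved.
Series B: 2/3 of 3779418 = 2519612; 2,519,612 required, 2,520,674 in favor — approved.
Series C: 2/3 of 7114836 = 4743224; 4,743,224 required, 4,744,465 in favor — approved.
Series D: 3/5 of 18796449 = 11277869.40, rounded up to 11277870; 11,277,870 required, 11,282,413 in favor — approved.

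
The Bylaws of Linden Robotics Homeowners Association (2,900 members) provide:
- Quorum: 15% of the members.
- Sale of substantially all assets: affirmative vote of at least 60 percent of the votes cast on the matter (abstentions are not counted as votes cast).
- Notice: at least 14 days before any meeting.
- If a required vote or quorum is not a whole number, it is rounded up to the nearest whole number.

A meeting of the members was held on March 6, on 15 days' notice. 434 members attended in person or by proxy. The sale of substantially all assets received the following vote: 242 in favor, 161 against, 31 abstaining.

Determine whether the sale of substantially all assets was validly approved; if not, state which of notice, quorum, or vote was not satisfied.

Notice: 15 days given; 14 required. Satisfied.
Quorum: 15% of 2,900 = 435; 434 present. Not satisfied.
Vote: requires three-fifths of the votes cast (434 − 31 abstaining = 403); 3/5 of 403 = 241.80, rounded up to 242, so 242 needed; 242 in favor. Satisfied.

Invalid — quorum requirement not satisfied.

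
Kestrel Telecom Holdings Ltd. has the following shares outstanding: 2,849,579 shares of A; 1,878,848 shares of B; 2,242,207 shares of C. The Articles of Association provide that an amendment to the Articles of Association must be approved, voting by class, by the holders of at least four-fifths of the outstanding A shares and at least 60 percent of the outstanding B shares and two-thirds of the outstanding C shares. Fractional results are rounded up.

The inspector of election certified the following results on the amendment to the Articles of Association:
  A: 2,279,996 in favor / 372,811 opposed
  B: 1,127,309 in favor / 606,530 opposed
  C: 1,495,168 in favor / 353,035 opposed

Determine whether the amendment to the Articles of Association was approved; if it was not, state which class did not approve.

A: 4/5 of 2849579 = 2279663.20, rounded up to 2279664; 2,279,664 required, 2,279,996 in favor — approved.
B: 3/5 of 1878848 = 1127308.80, rounded up to 1127309; 1,127,309 required, 1,127,309 in favor — approved.
C: 2/3 of 2242207 = 1494804.67, rounded up to 1494805; 1,494,805 required, 1,495,168 in favor — approved.

Approved — every class gave the required vote.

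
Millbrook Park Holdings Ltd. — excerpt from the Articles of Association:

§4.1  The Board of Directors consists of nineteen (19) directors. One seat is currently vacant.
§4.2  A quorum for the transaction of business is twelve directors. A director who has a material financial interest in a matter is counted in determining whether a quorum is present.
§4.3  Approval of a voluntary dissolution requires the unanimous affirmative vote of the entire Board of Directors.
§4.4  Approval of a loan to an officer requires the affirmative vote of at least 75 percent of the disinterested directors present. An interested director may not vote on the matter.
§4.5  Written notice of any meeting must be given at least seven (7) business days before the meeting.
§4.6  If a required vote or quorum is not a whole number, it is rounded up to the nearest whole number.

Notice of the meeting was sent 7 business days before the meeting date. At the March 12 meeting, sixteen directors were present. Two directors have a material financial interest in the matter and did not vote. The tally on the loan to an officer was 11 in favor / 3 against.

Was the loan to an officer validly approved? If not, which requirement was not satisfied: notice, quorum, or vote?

Valid — all requirements satisfied.

Notice: 7 business days given; 7 required (7 ≥ 7). Satisfied.
Quorum: 16 present (interested directors count toward quorum); quorum is 12. Satisfied.
Vote: the loan to an officer requires three-fourths of the disinterested directors present (16 − 2 = 14). 3/4 of 14 = 10.50, rounded up to 11, so 11 affirmative votes are needed; 11 voted in favor. Satisfied.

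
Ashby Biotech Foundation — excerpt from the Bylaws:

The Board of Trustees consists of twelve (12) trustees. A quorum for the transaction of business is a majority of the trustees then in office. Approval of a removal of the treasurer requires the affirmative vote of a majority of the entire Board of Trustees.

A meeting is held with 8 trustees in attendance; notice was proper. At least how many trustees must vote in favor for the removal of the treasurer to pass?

The removal of the treasurer requires a majority of the entire Board of Trustees (12).
A majority of 12 is 7.

7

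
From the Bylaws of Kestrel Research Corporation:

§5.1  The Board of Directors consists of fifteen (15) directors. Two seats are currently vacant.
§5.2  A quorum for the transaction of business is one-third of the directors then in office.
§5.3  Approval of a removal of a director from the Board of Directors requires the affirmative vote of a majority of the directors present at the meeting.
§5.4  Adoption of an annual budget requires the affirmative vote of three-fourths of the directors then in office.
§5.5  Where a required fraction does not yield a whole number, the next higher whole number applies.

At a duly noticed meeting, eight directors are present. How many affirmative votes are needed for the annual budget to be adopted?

10

The annual budget requires three-fourths of the directors then in office (13).
3/4 of 13 = 9.75, rounded up to 10.
(Only 8 can vote, so the annual budget cannot pass at this meeting, but the required vote is still 10.)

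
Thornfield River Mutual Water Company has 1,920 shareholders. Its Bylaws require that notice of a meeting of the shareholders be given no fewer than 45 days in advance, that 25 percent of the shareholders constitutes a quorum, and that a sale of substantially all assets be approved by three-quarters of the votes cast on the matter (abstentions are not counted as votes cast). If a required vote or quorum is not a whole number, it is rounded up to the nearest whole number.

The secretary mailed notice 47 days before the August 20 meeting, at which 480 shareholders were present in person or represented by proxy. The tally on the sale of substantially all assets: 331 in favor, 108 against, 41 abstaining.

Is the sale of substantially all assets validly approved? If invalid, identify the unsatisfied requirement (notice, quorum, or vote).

Valid — all requirements satisfied.

Notice: 47 days given; 45 required. Satisfied.
Quorum: 25% of 1,920 = 480; 480 present. Satisfied.
Vote: requires three-fourths of the votes cast (480 − 41 abstaining = 439); 3/4 of 439 = 329.25, rounded up to 330, so 330 needed; 331 in favor. Satisfied.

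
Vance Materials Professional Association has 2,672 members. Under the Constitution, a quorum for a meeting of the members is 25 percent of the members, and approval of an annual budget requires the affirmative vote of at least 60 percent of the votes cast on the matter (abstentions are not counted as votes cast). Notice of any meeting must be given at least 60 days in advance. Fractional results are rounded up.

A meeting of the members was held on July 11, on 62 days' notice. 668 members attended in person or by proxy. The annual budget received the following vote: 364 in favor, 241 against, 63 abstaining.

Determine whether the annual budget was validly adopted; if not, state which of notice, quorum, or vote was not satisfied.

Valid — all requirements satisfied.

Notice: 62 days given; 60 required. Satisfied.
Quorum: 25% of 2,672 = 668; 668 present. Satisfied.
Vote: requires three-fifths of the votes cast (668 − 63 abstaining = 605); 3/5 of 605 = 363, so 363 needed; 364 in favor. Satisfied.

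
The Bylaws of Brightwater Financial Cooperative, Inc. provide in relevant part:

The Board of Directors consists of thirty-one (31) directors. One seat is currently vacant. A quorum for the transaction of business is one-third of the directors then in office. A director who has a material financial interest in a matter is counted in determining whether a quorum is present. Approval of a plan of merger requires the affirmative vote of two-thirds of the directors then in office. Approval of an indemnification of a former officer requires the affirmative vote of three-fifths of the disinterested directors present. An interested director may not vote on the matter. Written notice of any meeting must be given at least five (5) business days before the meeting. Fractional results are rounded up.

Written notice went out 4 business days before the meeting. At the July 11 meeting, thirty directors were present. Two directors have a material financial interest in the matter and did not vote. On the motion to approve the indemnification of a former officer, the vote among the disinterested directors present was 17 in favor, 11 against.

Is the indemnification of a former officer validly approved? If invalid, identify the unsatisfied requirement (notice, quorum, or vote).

Invalid — notice requirement not satisfied.

Notice: 4 business days given; 5 required (4 < 5). Not satisfied.
Quorum: 30 present (interested directors count toward quorum); quorum is 10. Satisfied.
Vote: the indemnification of a former officer requires three-fifths of the disinterested directors present (30 − 2 = 28). 3/5 of 28 = 16.80, rounded up to 17, so 17 affirmative votes are needed; 17 voted in favor. Satisfied.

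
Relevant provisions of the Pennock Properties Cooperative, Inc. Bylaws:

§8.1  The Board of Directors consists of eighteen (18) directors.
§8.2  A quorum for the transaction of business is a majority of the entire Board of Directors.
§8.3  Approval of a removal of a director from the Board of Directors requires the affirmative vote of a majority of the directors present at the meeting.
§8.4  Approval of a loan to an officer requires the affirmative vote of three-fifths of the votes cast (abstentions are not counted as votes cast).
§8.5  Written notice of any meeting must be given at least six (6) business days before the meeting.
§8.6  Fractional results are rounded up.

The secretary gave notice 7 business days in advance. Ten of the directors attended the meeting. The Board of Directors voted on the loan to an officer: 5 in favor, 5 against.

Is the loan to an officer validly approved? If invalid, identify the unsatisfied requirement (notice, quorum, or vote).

Notice: 7 business days given; 6 required (7 ≥ 6). Satisfied.
Quorum: 10 present; quorum is 10. Satisfied.
Vote: the loan to an officer requires three-fifths of the votes cast (10). 3/5 of 10 = 6, so 6 affirmative votes are needed; 5 voted in favor. Not satisfied.

Invalid — vote requirement not satisfied.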